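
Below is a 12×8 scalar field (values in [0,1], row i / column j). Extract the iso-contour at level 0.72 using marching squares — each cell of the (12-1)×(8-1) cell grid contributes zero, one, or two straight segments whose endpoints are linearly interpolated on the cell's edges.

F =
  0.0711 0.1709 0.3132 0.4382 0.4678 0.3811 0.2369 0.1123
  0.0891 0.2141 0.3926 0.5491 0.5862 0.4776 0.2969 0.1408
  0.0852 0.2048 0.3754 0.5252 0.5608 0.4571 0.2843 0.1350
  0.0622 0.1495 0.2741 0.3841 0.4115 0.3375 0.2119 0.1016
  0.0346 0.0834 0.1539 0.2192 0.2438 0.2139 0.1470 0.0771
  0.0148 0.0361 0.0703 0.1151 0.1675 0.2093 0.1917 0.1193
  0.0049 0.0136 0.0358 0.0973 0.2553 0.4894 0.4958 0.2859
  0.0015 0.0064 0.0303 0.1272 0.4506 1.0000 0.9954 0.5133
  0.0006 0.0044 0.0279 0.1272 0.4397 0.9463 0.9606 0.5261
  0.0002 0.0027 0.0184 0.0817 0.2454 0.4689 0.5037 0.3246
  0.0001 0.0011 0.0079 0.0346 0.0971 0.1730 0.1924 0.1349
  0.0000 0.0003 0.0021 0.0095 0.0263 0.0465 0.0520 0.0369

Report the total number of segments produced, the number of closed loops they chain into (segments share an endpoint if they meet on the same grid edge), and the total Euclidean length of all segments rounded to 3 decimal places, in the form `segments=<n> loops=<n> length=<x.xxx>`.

cell (6,4): code 0100 → (6.452,5.000)–(7.000,4.490)
cell (6,5): code 1100 → (6.449,6.000)–(6.452,5.000)
cell (6,6): code 1000 → (7.000,6.571)–(6.449,6.000)
cell (7,4): code 0110 → (7.000,4.490)–(8.000,4.553)
cell (7,6): code 1001 → (8.000,6.554)–(7.000,6.571)
cell (8,4): code 0010 → (8.000,4.553)–(8.474,5.000)
cell (8,5): code 0011 → (8.474,5.000)–(8.527,6.000)
cell (8,6): code 0001 → (8.527,6.000)–(8.000,6.554)
total: 8 segments, chained into 1 closed loop(s), length Σ = 6.961492

segments=8 loops=1 length=6.961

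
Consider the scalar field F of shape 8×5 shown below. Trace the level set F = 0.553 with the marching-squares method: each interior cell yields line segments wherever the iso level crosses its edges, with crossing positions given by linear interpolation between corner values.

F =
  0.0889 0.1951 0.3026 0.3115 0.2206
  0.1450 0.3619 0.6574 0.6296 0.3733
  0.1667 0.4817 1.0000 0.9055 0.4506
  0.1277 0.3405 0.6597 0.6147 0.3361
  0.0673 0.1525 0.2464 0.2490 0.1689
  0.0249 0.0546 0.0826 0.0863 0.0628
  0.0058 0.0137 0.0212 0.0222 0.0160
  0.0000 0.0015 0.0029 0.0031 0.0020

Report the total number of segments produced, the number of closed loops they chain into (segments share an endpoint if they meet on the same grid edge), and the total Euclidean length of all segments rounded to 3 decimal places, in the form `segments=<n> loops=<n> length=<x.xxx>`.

segments=10 loops=1 length=8.053

cell (0,1): code 0100 → (0.706,2.000)–(1.000,1.647)
cell (0,2): code 1100 → (0.759,3.000)–(0.706,2.000)
cell (0,3): code 1000 → (1.000,3.299)–(0.759,3.000)
cell (1,1): code 0110 → (1.000,1.647)–(2.000,1.138)
cell (1,3): code 1001 → (2.000,3.775)–(1.000,3.299)
cell (2,1): code 0110 → (2.000,1.138)–(3.000,1.666)
cell (2,3): code 1001 → (3.000,3.221)–(2.000,3.775)
cell (3,1): code 0010 → (3.000,1.666)–(3.258,2.000)
cell (3,2): code 0011 → (3.258,2.000)–(3.169,3.000)
cell (3,3): code 0001 → (3.169,3.000)–(3.000,3.221)
total: 10 segments, chained into 1 closed loop(s), length Σ = 8.053293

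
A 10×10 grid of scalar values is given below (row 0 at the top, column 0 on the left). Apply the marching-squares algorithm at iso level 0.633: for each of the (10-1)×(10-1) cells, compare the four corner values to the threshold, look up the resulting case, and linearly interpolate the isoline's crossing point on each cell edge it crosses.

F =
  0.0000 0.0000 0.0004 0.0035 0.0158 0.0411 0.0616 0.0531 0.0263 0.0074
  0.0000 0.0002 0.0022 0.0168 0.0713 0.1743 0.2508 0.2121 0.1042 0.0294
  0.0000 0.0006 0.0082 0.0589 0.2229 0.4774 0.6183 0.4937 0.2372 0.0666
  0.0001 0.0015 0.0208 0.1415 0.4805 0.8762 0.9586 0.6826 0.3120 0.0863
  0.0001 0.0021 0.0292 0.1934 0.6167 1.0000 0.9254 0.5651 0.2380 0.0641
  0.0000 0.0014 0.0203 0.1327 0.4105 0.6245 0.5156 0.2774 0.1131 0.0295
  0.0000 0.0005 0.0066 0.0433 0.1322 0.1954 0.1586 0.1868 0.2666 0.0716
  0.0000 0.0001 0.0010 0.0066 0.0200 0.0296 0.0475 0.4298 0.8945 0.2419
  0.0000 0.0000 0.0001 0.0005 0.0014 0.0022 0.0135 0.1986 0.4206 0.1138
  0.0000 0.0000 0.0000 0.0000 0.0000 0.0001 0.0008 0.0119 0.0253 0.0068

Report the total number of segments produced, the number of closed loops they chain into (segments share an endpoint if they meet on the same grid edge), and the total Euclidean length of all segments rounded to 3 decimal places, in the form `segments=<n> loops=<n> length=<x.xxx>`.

cell (2,4): code 0100 → (2.390,5.000)–(3.000,4.385)
cell (2,5): code 1100 → (2.043,6.000)–(2.390,5.000)
cell (2,6): code 1100 → (2.737,7.000)–(2.043,6.000)
cell (2,7): code 1000 → (3.000,7.134)–(2.737,7.000)
cell (3,4): code 0110 → (3.000,4.385)–(4.000,4.043)
cell (3,6): code 1011 → (4.000,6.812)–(3.422,7.000)
cell (3,7): code 0001 → (3.422,7.000)–(3.000,7.134)
cell (4,4): code 0010 → (4.000,4.043)–(4.977,5.000)
cell (4,5): code 0011 → (4.977,5.000)–(4.714,6.000)
cell (4,6): code 0001 → (4.714,6.000)–(4.000,6.812)
cell (6,7): code 0100 → (6.584,8.000)–(7.000,7.437)
cell (6,8): code 1000 → (7.000,8.401)–(6.584,8.000)
cell (7,7): code 0010 → (7.000,7.437)–(7.552,8.000)
cell (7,8): code 0001 → (7.552,8.000)–(7.000,8.401)
total: 14 segments, chained into 2 closed loop(s), length Σ = 11.775310

segments=14 loops=2 length=11.775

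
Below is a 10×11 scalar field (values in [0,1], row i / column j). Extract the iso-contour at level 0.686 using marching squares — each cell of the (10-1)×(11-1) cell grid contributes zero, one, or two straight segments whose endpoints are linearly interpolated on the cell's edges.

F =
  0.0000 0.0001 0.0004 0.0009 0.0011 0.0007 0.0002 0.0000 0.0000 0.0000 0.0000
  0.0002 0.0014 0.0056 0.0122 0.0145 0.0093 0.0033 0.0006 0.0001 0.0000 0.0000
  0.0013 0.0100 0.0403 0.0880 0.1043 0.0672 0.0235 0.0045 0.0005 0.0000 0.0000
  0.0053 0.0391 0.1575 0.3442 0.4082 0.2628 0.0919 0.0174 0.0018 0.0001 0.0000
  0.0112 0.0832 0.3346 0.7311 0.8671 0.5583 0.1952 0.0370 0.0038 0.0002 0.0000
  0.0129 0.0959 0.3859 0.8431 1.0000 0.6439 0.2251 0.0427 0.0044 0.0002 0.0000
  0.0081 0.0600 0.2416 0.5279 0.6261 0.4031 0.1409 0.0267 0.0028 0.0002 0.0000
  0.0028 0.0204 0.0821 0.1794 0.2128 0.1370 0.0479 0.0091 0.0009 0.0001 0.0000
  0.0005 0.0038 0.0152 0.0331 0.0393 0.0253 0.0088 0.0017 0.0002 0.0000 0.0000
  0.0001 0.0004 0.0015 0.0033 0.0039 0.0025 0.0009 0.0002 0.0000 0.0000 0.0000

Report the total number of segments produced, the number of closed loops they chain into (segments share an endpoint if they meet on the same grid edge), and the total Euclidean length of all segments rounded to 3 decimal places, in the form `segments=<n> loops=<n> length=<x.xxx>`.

segments=8 loops=1 length=6.856

cell (3,2): code 0100 → (3.883,3.000)–(4.000,2.886)
cell (3,3): code 1100 → (3.605,4.000)–(3.883,3.000)
cell (3,4): code 1000 → (4.000,4.586)–(3.605,4.000)
cell (4,2): code 0110 → (4.000,2.886)–(5.000,2.656)
cell (4,4): code 1001 → (5.000,4.882)–(4.000,4.586)
cell (5,2): code 0010 → (5.000,2.656)–(5.498,3.000)
cell (5,3): code 0011 → (5.498,3.000)–(5.840,4.000)
cell (5,4): code 0001 → (5.840,4.000)–(5.000,4.882)
total: 8 segments, chained into 1 closed loop(s), length Σ = 6.856207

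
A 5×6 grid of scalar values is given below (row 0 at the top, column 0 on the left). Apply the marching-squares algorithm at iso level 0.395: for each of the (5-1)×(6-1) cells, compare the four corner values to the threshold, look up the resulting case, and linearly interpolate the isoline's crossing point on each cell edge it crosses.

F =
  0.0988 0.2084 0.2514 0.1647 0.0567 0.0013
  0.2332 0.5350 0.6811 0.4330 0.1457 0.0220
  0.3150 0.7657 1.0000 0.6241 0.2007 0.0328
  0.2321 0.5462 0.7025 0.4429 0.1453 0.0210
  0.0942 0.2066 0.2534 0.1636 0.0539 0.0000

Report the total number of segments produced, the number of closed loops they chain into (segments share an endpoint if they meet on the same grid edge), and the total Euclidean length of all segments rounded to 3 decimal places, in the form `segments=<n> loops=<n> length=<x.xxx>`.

cell (0,0): code 0100 → (0.571,1.000)–(1.000,0.536)
cell (0,1): code 1100 → (0.334,2.000)–(0.571,1.000)
cell (0,2): code 1100 → (0.858,3.000)–(0.334,2.000)
cell (0,3): code 1000 → (1.000,3.132)–(0.858,3.000)
cell (1,0): code 0110 → (1.000,0.536)–(2.000,0.178)
cell (1,3): code 1001 → (2.000,3.541)–(1.000,3.132)
cell (2,0): code 0110 → (2.000,0.178)–(3.000,0.519)
cell (2,3): code 1001 → (3.000,3.161)–(2.000,3.541)
cell (3,0): code 0010 → (3.000,0.519)–(3.445,1.000)
cell (3,1): code 0011 → (3.445,1.000)–(3.685,2.000)
cell (3,2): code 0011 → (3.685,2.000)–(3.172,3.000)
cell (3,3): code 0001 → (3.172,3.000)–(3.000,3.161)
total: 12 segments, chained into 1 closed loop(s), length Σ = 10.294475

segments=12 loops=1 length=10.294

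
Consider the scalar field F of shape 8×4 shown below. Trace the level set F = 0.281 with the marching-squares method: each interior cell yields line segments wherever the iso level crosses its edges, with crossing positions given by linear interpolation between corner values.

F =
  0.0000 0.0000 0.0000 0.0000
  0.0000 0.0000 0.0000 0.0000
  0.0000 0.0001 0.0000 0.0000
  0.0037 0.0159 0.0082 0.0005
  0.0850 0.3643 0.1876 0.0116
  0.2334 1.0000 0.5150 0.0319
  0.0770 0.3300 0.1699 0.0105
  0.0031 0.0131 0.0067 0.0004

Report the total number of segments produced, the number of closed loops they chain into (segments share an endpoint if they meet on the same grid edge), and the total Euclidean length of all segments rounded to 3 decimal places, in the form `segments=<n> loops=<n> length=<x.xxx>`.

segments=10 loops=1 length=6.998

cell (3,0): code 0100 → (3.761,1.000)–(4.000,0.702)
cell (3,1): code 1000 → (4.000,1.471)–(3.761,1.000)
cell (4,0): code 0110 → (4.000,0.702)–(5.000,0.062)
cell (4,1): code 1101 → (4.285,2.000)–(4.000,1.471)
cell (4,2): code 1000 → (5.000,2.484)–(4.285,2.000)
cell (5,0): code 0110 → (5.000,0.062)–(6.000,0.806)
cell (5,1): code 1011 → (6.000,1.306)–(5.678,2.000)
cell (5,2): code 0001 → (5.678,2.000)–(5.000,2.484)
cell (6,0): code 0010 → (6.000,0.806)–(6.155,1.000)
cell (6,1): code 0001 → (6.155,1.000)–(6.000,1.306)
total: 10 segments, chained into 1 closed loop(s), length Σ = 6.997516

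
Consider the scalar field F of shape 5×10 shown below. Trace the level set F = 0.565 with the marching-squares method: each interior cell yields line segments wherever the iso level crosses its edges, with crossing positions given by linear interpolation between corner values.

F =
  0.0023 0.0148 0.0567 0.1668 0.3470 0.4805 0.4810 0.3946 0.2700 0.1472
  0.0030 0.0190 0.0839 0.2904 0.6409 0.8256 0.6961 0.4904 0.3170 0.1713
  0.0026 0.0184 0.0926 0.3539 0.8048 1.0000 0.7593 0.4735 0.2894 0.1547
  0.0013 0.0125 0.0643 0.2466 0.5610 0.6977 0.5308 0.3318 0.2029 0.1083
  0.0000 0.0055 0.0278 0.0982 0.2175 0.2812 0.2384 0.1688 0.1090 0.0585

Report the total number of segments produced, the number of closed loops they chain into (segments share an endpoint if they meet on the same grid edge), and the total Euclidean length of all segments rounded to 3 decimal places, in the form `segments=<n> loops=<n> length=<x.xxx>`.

segments=12 loops=1 length=9.768

cell (0,3): code 0100 → (0.742,4.000)–(1.000,3.783)
cell (0,4): code 1100 → (0.245,5.000)–(0.742,4.000)
cell (0,5): code 1100 → (0.391,6.000)–(0.245,5.000)
cell (0,6): code 1000 → (1.000,6.637)–(0.391,6.000)
cell (1,3): code 0110 → (1.000,3.783)–(2.000,3.468)
cell (1,6): code 1001 → (2.000,6.680)–(1.000,6.637)
cell (2,3): code 0010 → (2.000,3.468)–(2.984,4.000)
cell (2,4): code 0111 → (2.984,4.000)–(3.000,4.029)
cell (2,5): code 1011 → (3.000,5.795)–(2.850,6.000)
cell (2,6): code 0001 → (2.850,6.000)–(2.000,6.680)
cell (3,4): code 0010 → (3.000,4.029)–(3.319,5.000)
cell (3,5): code 0001 → (3.319,5.000)–(3.000,5.795)
total: 12 segments, chained into 1 closed loop(s), length Σ = 9.767899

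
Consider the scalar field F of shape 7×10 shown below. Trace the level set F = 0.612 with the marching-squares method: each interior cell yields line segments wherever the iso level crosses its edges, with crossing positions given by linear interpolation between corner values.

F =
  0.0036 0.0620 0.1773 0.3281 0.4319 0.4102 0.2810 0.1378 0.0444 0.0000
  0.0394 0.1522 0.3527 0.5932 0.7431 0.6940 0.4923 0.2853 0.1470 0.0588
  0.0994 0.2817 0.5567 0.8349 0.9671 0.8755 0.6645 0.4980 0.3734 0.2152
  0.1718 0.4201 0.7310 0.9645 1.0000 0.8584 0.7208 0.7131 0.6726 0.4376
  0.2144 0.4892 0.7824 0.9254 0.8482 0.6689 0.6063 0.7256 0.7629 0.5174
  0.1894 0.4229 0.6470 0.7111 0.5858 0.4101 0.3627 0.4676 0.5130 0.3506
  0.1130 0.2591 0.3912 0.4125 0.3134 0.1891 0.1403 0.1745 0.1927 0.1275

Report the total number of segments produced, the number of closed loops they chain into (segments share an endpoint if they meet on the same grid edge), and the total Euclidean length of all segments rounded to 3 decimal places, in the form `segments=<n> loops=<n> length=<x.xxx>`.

segments=26 loops=1 length=19.311

cell (0,3): code 0100 → (0.579,4.000)–(1.000,3.125)
cell (0,4): code 1100 → (0.711,5.000)–(0.579,4.000)
cell (0,5): code 1000 → (1.000,5.407)–(0.711,5.000)
cell (1,2): code 0100 → (1.078,3.000)–(2.000,2.199)
cell (1,3): code 1110 → (1.000,3.125)–(1.078,3.000)
cell (1,5): code 1101 → (1.695,6.000)–(1.000,5.407)
cell (1,6): code 1000 → (2.000,6.315)–(1.695,6.000)
cell (2,1): code 0100 → (2.317,2.000)–(3.000,1.617)
cell (2,2): code 1110 → (2.000,2.199)–(2.317,2.000)
cell (2,6): code 1101 → (2.530,7.000)–(2.000,6.315)
cell (2,7): code 1100 → (2.797,8.000)–(2.530,7.000)
cell (2,8): code 1000 → (3.000,8.258)–(2.797,8.000)
cell (3,1): code 0110 → (3.000,1.617)–(4.000,1.419)
cell (3,5): code 1011 → (4.000,5.909)–(3.950,6.000)
cell (3,6): code 0111 → (3.950,6.000)–(4.000,6.048)
cell (3,8): code 1001 → (4.000,8.615)–(3.000,8.258)
cell (4,1): code 0110 → (4.000,1.419)–(5.000,1.844)
cell (4,3): code 1011 → (5.000,3.791)–(4.900,4.000)
cell (4,4): code 0011 → (4.900,4.000)–(4.220,5.000)
cell (4,5): code 0001 → (4.220,5.000)–(4.000,5.909)
cell (4,6): code 0010 → (4.000,6.048)–(4.440,7.000)
cell (4,7): code 0011 → (4.440,7.000)–(4.604,8.000)
cell (4,8): code 0001 → (4.604,8.000)–(4.000,8.615)
cell (5,1): code 0010 → (5.000,1.844)–(5.137,2.000)
cell (5,2): code 0011 → (5.137,2.000)–(5.332,3.000)
cell (5,3): code 0001 → (5.332,3.000)–(5.000,3.791)
total: 26 segments, chained into 1 closed loop(s), length Σ = 19.311195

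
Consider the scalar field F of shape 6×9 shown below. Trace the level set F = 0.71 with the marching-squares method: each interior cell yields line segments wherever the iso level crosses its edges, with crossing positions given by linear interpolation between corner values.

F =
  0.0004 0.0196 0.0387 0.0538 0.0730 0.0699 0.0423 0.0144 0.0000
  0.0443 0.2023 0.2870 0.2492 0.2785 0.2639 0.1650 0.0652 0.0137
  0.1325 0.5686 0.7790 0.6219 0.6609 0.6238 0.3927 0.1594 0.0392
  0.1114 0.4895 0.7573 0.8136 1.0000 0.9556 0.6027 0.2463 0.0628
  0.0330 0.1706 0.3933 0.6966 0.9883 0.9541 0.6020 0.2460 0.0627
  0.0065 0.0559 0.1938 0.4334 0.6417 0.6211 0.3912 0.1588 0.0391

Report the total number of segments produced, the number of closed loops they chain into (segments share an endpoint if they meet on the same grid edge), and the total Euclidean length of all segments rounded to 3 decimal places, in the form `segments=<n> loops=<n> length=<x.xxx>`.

cell (1,1): code 0100 → (1.860,2.000)–(2.000,1.672)
cell (1,2): code 1000 → (2.000,2.439)–(1.860,2.000)
cell (2,1): code 0110 → (2.000,1.672)–(3.000,1.823)
cell (2,2): code 1101 → (2.460,3.000)–(2.000,2.439)
cell (2,3): code 1100 → (2.145,4.000)–(2.460,3.000)
cell (2,4): code 1100 → (2.260,5.000)–(2.145,4.000)
cell (2,5): code 1000 → (3.000,5.696)–(2.260,5.000)
cell (3,1): code 0010 → (3.000,1.823)–(3.130,2.000)
cell (3,2): code 0011 → (3.130,2.000)–(3.885,3.000)
cell (3,3): code 0111 → (3.885,3.000)–(4.000,3.046)
cell (3,5): code 1001 → (4.000,5.693)–(3.000,5.696)
cell (4,3): code 0010 → (4.000,3.046)–(4.803,4.000)
cell (4,4): code 0011 → (4.803,4.000)–(4.733,5.000)
cell (4,5): code 0001 → (4.733,5.000)–(4.000,5.693)
total: 14 segments, chained into 1 closed loop(s), length Σ = 11.479481

segments=14 loops=1 length=11.479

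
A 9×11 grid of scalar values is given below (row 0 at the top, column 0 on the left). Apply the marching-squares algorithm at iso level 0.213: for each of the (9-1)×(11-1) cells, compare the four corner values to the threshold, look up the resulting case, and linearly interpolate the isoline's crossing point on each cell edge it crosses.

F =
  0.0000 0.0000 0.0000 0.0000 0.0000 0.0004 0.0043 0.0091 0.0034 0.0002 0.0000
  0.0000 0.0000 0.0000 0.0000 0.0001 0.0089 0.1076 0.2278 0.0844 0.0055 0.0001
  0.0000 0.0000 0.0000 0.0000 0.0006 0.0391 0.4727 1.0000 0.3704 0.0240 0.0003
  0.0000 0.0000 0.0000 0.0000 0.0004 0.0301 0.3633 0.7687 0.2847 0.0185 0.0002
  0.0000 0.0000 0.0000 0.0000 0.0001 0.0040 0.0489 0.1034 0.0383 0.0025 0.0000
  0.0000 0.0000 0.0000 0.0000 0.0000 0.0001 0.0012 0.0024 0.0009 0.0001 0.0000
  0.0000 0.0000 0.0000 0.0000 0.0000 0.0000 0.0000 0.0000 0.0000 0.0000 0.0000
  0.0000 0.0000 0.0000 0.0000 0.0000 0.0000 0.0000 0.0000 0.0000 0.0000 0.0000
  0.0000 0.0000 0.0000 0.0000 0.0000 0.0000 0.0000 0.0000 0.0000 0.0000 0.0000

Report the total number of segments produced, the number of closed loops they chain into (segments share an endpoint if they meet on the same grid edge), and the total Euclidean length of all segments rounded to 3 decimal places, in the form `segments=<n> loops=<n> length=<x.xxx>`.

segments=12 loops=1 length=9.116

cell (0,6): code 0100 → (0.932,7.000)–(1.000,6.877)
cell (0,7): code 1000 → (1.000,7.103)–(0.932,7.000)
cell (1,5): code 0100 → (1.289,6.000)–(2.000,5.401)
cell (1,6): code 1110 → (1.000,6.877)–(1.289,6.000)
cell (1,7): code 1101 → (1.450,8.000)–(1.000,7.103)
cell (1,8): code 1000 → (2.000,8.454)–(1.450,8.000)
cell (2,5): code 0110 → (2.000,5.401)–(3.000,5.549)
cell (2,8): code 1001 → (3.000,8.269)–(2.000,8.454)
cell (3,5): code 0010 → (3.000,5.549)–(3.478,6.000)
cell (3,6): code 0011 → (3.478,6.000)–(3.835,7.000)
cell (3,7): code 0011 → (3.835,7.000)–(3.291,8.000)
cell (3,8): code 0001 → (3.291,8.000)–(3.000,8.269)
total: 12 segments, chained into 1 closed loop(s), length Σ = 9.115912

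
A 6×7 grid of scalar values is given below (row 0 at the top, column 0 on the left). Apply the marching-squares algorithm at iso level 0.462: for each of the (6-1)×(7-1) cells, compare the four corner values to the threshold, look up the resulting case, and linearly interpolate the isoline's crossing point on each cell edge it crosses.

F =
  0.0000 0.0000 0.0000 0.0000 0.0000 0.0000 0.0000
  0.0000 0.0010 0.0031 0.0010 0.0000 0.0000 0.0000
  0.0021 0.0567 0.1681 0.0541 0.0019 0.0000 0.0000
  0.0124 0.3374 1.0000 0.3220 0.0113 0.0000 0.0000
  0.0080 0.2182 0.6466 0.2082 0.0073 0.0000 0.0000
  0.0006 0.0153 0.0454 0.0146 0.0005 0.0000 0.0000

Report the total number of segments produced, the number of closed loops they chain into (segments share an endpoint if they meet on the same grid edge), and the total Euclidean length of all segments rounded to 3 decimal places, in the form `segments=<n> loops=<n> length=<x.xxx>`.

cell (2,1): code 0100 → (2.353,2.000)–(3.000,1.188)
cell (2,2): code 1000 → (3.000,2.794)–(2.353,2.000)
cell (3,1): code 0110 → (3.000,1.188)–(4.000,1.569)
cell (3,2): code 1001 → (4.000,2.421)–(3.000,2.794)
cell (4,1): code 0010 → (4.000,1.569)–(4.307,2.000)
cell (4,2): code 0001 → (4.307,2.000)–(4.000,2.421)
total: 6 segments, chained into 1 closed loop(s), length Σ = 5.249191

segments=6 loops=1 length=5.249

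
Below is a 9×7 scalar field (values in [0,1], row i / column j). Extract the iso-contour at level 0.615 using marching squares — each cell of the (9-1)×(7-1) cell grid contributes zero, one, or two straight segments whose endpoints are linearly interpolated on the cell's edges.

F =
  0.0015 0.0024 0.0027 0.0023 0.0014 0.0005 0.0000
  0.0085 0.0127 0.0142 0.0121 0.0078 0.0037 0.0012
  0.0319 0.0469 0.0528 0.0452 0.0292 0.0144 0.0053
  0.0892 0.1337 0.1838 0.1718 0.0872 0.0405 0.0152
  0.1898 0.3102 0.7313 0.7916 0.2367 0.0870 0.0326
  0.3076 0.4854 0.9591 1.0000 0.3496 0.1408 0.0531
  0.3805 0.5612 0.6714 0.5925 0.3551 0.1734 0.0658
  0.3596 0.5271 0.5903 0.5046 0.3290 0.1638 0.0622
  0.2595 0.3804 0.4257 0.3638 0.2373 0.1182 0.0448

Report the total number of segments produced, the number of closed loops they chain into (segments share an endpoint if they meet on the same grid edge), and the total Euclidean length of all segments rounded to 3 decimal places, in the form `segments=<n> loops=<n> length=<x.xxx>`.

cell (3,1): code 0100 → (3.788,2.000)–(4.000,1.724)
cell (3,2): code 1100 → (3.715,3.000)–(3.788,2.000)
cell (3,3): code 1000 → (4.000,3.318)–(3.715,3.000)
cell (4,1): code 0110 → (4.000,1.724)–(5.000,1.274)
cell (4,3): code 1001 → (5.000,3.592)–(4.000,3.318)
cell (5,1): code 0110 → (5.000,1.274)–(6.000,1.488)
cell (5,2): code 1011 → (6.000,2.715)–(5.945,3.000)
cell (5,3): code 0001 → (5.945,3.000)–(5.000,3.592)
cell (6,1): code 0010 → (6.000,1.488)–(6.695,2.000)
cell (6,2): code 0001 → (6.695,2.000)–(6.000,2.715)
total: 10 segments, chained into 1 closed loop(s), length Σ = 8.200582

segments=10 loops=1 length=8.201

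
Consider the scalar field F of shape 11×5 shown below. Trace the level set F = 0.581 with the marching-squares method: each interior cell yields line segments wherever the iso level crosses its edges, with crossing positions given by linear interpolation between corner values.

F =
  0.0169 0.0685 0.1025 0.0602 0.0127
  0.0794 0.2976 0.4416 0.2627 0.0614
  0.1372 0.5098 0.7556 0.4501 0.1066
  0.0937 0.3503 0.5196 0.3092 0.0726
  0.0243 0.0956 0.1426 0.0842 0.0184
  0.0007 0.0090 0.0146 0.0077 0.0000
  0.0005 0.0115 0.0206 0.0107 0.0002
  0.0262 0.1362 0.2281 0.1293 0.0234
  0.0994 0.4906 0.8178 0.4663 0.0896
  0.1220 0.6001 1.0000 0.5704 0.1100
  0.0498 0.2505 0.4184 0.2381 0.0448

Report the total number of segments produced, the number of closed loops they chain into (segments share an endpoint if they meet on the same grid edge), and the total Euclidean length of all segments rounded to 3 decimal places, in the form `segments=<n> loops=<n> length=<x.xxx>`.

segments=12 loops=2 length=9.848

cell (1,1): code 0100 → (1.444,2.000)–(2.000,1.290)
cell (1,2): code 1000 → (2.000,2.572)–(1.444,2.000)
cell (2,1): code 0010 → (2.000,1.290)–(2.740,2.000)
cell (2,2): code 0001 → (2.740,2.000)–(2.000,2.572)
cell (7,1): code 0100 → (7.598,2.000)–(8.000,1.276)
cell (7,2): code 1000 → (8.000,2.674)–(7.598,2.000)
cell (8,0): code 0100 → (8.826,1.000)–(9.000,0.960)
cell (8,1): code 1110 → (8.000,1.276)–(8.826,1.000)
cell (8,2): code 1001 → (9.000,2.975)–(8.000,2.674)
cell (9,0): code 0010 → (9.000,0.960)–(9.055,1.000)
cell (9,1): code 0011 → (9.055,1.000)–(9.720,2.000)
cell (9,2): code 0001 → (9.720,2.000)–(9.000,2.975)
total: 12 segments, chained into 2 closed loop(s), length Σ = 9.847546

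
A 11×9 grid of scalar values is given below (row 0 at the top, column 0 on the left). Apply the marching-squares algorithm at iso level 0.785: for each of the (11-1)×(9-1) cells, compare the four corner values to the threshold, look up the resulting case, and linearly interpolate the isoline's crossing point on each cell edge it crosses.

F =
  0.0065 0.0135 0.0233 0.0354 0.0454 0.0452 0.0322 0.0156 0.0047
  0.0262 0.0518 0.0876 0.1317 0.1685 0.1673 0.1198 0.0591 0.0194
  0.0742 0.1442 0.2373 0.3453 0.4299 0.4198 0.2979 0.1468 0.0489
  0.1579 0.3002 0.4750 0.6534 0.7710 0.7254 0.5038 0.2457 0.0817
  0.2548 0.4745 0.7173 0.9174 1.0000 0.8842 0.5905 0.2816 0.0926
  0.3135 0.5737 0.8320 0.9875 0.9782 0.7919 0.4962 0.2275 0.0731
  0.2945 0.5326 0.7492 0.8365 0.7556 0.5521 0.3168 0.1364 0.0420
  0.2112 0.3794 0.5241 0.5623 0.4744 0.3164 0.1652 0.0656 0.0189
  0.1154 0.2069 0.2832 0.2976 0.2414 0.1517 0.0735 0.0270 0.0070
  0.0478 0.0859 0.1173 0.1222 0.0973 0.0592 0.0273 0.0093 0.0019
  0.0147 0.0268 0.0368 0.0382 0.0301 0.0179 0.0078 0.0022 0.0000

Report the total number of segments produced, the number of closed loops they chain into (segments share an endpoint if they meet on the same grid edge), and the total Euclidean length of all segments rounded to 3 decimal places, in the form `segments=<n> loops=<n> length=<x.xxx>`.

segments=14 loops=1 length=10.061

cell (3,2): code 0100 → (3.498,3.000)–(4.000,2.338)
cell (3,3): code 1100 → (3.061,4.000)–(3.498,3.000)
cell (3,4): code 1100 → (3.375,5.000)–(3.061,4.000)
cell (3,5): code 1000 → (4.000,5.338)–(3.375,5.000)
cell (4,1): code 0100 → (4.590,2.000)–(5.000,1.818)
cell (4,2): code 1110 → (4.000,2.338)–(4.590,2.000)
cell (4,5): code 1001 → (5.000,5.023)–(4.000,5.338)
cell (5,1): code 0010 → (5.000,1.818)–(5.568,2.000)
cell (5,2): code 0111 → (5.568,2.000)–(6.000,2.410)
cell (5,3): code 1011 → (6.000,3.637)–(5.868,4.000)
cell (5,4): code 0011 → (5.868,4.000)–(5.029,5.000)
cell (5,5): code 0001 → (5.029,5.000)–(5.000,5.023)
cell (6,2): code 0010 → (6.000,2.410)–(6.188,3.000)
cell (6,3): code 0001 → (6.188,3.000)–(6.000,3.637)
total: 14 segments, chained into 1 closed loop(s), length Σ = 10.060957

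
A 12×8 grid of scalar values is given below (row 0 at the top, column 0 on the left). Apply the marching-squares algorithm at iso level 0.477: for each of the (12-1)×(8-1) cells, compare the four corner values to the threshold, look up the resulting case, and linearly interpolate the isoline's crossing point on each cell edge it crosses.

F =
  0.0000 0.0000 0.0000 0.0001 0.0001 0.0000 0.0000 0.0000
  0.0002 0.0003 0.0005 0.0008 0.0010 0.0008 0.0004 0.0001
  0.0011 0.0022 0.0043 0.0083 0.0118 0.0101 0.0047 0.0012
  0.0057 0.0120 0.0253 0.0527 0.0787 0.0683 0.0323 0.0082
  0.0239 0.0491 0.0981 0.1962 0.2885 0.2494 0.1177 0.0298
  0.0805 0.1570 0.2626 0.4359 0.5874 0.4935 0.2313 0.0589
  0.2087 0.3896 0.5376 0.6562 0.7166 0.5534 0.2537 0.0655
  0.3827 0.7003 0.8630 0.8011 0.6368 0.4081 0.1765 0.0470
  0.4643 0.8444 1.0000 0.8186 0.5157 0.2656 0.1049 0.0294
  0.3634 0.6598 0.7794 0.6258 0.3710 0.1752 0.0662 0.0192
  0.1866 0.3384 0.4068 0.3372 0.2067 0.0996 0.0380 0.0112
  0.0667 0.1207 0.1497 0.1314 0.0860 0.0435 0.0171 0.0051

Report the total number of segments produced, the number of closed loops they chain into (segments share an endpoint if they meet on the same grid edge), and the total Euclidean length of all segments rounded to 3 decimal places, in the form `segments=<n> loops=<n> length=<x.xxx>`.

segments=20 loops=1 length=15.808

cell (4,3): code 0100 → (4.631,4.000)–(5.000,3.271)
cell (4,4): code 1100 → (4.932,5.000)–(4.631,4.000)
cell (4,5): code 1000 → (5.000,5.063)–(4.932,5.000)
cell (5,1): code 0100 → (5.780,2.000)–(6.000,1.591)
cell (5,2): code 1100 → (5.187,3.000)–(5.780,2.000)
cell (5,3): code 1110 → (5.000,3.271)–(5.187,3.000)
cell (5,5): code 1001 → (6.000,5.255)–(5.000,5.063)
cell (6,0): code 0100 → (6.281,1.000)–(7.000,0.297)
cell (6,1): code 1110 → (6.000,1.591)–(6.281,1.000)
cell (6,4): code 1011 → (7.000,4.699)–(6.526,5.000)
cell (6,5): code 0001 → (6.526,5.000)–(6.000,5.255)
cell (7,0): code 0110 → (7.000,0.297)–(8.000,0.033)
cell (7,4): code 1001 → (8.000,4.155)–(7.000,4.699)
cell (8,0): code 0110 → (8.000,0.033)–(9.000,0.383)
cell (8,3): code 1011 → (9.000,3.584)–(8.267,4.000)
cell (8,4): code 0001 → (8.267,4.000)–(8.000,4.155)
cell (9,0): code 0010 → (9.000,0.383)–(9.569,1.000)
cell (9,1): code 0011 → (9.569,1.000)–(9.812,2.000)
cell (9,2): code 0011 → (9.812,2.000)–(9.516,3.000)
cell (9,3): code 0001 → (9.516,3.000)–(9.000,3.584)
total: 20 segments, chained into 1 closed loop(s), length Σ = 15.807993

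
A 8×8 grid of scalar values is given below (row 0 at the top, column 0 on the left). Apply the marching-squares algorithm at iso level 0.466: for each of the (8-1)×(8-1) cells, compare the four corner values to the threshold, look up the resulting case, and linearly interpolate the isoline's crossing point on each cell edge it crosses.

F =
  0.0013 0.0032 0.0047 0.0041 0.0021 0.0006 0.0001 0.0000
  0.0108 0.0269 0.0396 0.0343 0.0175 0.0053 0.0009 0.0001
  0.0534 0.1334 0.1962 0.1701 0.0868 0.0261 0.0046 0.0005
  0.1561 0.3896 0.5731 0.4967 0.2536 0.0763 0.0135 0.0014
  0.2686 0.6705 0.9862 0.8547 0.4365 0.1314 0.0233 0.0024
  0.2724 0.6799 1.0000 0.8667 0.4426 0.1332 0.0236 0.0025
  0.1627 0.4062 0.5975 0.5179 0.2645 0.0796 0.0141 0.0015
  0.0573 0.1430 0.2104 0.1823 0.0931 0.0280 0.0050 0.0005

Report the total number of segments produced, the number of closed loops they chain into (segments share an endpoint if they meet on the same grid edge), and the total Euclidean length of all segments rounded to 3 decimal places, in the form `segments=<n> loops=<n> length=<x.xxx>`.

cell (2,1): code 0100 → (2.716,2.000)–(3.000,1.416)
cell (2,2): code 1100 → (2.906,3.000)–(2.716,2.000)
cell (2,3): code 1000 → (3.000,3.126)–(2.906,3.000)
cell (3,0): code 0100 → (3.272,1.000)–(4.000,0.491)
cell (3,1): code 1110 → (3.000,1.416)–(3.272,1.000)
cell (3,3): code 1001 → (4.000,3.929)–(3.000,3.126)
cell (4,0): code 0110 → (4.000,0.491)–(5.000,0.475)
cell (4,3): code 1001 → (5.000,3.945)–(4.000,3.929)
cell (5,0): code 0010 → (5.000,0.475)–(5.782,1.000)
cell (5,1): code 0111 → (5.782,1.000)–(6.000,1.313)
cell (5,3): code 1001 → (6.000,3.205)–(5.000,3.945)
cell (6,1): code 0010 → (6.000,1.313)–(6.340,2.000)
cell (6,2): code 0011 → (6.340,2.000)–(6.155,3.000)
cell (6,3): code 0001 → (6.155,3.000)–(6.000,3.205)
total: 14 segments, chained into 1 closed loop(s), length Σ = 11.100109

segments=14 loops=1 length=11.100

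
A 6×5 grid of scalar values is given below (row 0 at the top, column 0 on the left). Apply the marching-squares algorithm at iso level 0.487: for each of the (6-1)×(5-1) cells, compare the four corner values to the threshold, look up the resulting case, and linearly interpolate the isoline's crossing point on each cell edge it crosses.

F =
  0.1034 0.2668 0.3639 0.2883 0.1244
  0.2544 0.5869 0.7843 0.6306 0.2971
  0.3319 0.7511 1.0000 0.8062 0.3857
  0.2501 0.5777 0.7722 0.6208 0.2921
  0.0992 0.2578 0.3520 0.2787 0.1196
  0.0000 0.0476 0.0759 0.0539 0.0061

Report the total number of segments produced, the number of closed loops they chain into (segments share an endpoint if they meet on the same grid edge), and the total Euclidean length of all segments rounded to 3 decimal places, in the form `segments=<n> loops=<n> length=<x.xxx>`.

segments=12 loops=1 length=10.453

cell (0,0): code 0100 → (0.688,1.000)–(1.000,0.700)
cell (0,1): code 1100 → (0.293,2.000)–(0.688,1.000)
cell (0,2): code 1100 → (0.580,3.000)–(0.293,2.000)
cell (0,3): code 1000 → (1.000,3.431)–(0.580,3.000)
cell (1,0): code 0110 → (1.000,0.700)–(2.000,0.370)
cell (1,3): code 1001 → (2.000,3.759)–(1.000,3.431)
cell (2,0): code 0110 → (2.000,0.370)–(3.000,0.723)
cell (2,3): code 1001 → (3.000,3.407)–(2.000,3.759)
cell (3,0): code 0010 → (3.000,0.723)–(3.284,1.000)
cell (3,1): code 0011 → (3.284,1.000)–(3.679,2.000)
cell (3,2): code 0011 → (3.679,2.000)–(3.391,3.000)
cell (3,3): code 0001 → (3.391,3.000)–(3.000,3.407)
total: 12 segments, chained into 1 closed loop(s), length Σ = 10.452896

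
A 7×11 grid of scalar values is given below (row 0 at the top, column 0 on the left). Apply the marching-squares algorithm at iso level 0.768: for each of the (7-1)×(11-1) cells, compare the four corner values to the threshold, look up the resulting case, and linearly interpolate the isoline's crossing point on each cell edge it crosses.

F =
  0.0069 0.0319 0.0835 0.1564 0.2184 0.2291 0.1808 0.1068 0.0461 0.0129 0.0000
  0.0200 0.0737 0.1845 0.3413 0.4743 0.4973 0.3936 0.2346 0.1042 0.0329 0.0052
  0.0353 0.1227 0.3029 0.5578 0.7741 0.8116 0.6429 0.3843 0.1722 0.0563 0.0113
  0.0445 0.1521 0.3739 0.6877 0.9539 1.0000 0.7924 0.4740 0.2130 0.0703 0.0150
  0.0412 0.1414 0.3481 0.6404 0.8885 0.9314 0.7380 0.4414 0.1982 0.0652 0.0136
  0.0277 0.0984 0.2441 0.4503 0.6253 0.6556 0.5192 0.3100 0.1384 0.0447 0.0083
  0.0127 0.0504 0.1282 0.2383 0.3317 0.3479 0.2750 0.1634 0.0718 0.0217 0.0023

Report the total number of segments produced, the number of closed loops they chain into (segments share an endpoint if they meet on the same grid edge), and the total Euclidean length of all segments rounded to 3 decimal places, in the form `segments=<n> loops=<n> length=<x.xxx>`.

segments=12 loops=1 length=8.596

cell (1,3): code 0100 → (1.980,4.000)–(2.000,3.972)
cell (1,4): code 1100 → (1.861,5.000)–(1.980,4.000)
cell (1,5): code 1000 → (2.000,5.258)–(1.861,5.000)
cell (2,3): code 0110 → (2.000,3.972)–(3.000,3.302)
cell (2,5): code 1101 → (2.837,6.000)–(2.000,5.258)
cell (2,6): code 1000 → (3.000,6.077)–(2.837,6.000)
cell (3,3): code 0110 → (3.000,3.302)–(4.000,3.514)
cell (3,5): code 1011 → (4.000,5.845)–(3.449,6.000)
cell (3,6): code 0001 → (3.449,6.000)–(3.000,6.077)
cell (4,3): code 0010 → (4.000,3.514)–(4.458,4.000)
cell (4,4): code 0011 → (4.458,4.000)–(4.592,5.000)
cell (4,5): code 0001 → (4.592,5.000)–(4.000,5.845)
total: 12 segments, chained into 1 closed loop(s), length Σ = 8.595905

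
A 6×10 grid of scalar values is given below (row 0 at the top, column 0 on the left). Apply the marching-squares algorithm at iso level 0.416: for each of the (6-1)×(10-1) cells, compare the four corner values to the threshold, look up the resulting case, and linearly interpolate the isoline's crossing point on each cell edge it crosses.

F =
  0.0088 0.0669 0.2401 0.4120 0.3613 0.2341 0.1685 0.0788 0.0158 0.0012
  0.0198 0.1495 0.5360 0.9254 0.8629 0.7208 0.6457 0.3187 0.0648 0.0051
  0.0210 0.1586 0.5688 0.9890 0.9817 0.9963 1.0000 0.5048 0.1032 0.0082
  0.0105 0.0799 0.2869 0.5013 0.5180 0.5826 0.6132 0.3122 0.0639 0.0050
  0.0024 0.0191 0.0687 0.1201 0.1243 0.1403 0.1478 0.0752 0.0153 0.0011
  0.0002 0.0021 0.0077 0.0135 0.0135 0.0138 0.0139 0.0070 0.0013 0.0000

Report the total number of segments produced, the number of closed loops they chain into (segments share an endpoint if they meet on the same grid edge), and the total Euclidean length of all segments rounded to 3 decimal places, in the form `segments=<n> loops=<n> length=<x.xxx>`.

cell (0,1): code 0100 → (0.594,2.000)–(1.000,1.690)
cell (0,2): code 1100 → (0.008,3.000)–(0.594,2.000)
cell (0,3): code 1100 → (0.109,4.000)–(0.008,3.000)
cell (0,4): code 1100 → (0.374,5.000)–(0.109,4.000)
cell (0,5): code 1100 → (0.519,6.000)–(0.374,5.000)
cell (0,6): code 1000 → (1.000,6.702)–(0.519,6.000)
cell (1,1): code 0110 → (1.000,1.690)–(2.000,1.627)
cell (1,6): code 1101 → (1.523,7.000)–(1.000,6.702)
cell (1,7): code 1000 → (2.000,7.221)–(1.523,7.000)
cell (2,1): code 0010 → (2.000,1.627)–(2.542,2.000)
cell (2,2): code 0111 → (2.542,2.000)–(3.000,2.602)
cell (2,6): code 1011 → (3.000,6.655)–(2.461,7.000)
cell (2,7): code 0001 → (2.461,7.000)–(2.000,7.221)
cell (3,2): code 0010 → (3.000,2.602)–(3.224,3.000)
cell (3,3): code 0011 → (3.224,3.000)–(3.259,4.000)
cell (3,4): code 0011 → (3.259,4.000)–(3.377,5.000)
cell (3,5): code 0011 → (3.377,5.000)–(3.424,6.000)
cell (3,6): code 0001 → (3.424,6.000)–(3.000,6.655)
total: 18 segments, chained into 1 closed loop(s), length Σ = 14.511766

segments=18 loops=1 length=14.512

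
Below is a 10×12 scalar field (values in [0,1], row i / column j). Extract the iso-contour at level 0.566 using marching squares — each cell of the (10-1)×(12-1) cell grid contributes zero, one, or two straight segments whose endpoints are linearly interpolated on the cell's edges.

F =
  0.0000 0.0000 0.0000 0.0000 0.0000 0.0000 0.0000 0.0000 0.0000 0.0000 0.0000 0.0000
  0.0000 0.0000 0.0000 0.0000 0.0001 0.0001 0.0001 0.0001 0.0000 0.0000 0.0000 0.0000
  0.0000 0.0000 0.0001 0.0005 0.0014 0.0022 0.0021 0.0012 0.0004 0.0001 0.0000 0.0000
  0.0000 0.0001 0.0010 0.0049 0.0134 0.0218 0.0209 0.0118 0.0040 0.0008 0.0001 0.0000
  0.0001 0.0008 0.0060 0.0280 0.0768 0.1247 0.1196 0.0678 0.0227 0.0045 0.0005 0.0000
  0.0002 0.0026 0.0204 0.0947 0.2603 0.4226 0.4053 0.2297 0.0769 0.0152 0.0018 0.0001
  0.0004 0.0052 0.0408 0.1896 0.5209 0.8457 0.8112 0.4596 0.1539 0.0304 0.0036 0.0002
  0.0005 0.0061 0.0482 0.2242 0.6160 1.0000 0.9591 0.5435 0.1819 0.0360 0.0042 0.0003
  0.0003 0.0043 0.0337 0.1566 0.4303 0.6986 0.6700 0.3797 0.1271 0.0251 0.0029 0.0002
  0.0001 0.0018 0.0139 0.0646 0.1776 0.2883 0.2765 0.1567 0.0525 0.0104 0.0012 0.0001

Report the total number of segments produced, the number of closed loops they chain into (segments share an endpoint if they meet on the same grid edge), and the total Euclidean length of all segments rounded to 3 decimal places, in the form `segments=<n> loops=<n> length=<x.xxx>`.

cell (5,4): code 0100 → (5.339,5.000)–(6.000,4.139)
cell (5,5): code 1100 → (5.396,6.000)–(5.339,5.000)
cell (5,6): code 1000 → (6.000,6.697)–(5.396,6.000)
cell (6,3): code 0100 → (6.474,4.000)–(7.000,3.872)
cell (6,4): code 1110 → (6.000,4.139)–(6.474,4.000)
cell (6,6): code 1001 → (7.000,6.946)–(6.000,6.697)
cell (7,3): code 0010 → (7.000,3.872)–(7.269,4.000)
cell (7,4): code 0111 → (7.269,4.000)–(8.000,4.506)
cell (7,6): code 1001 → (8.000,6.358)–(7.000,6.946)
cell (8,4): code 0010 → (8.000,4.506)–(8.323,5.000)
cell (8,5): code 0011 → (8.323,5.000)–(8.264,6.000)
cell (8,6): code 0001 → (8.264,6.000)–(8.000,6.358)
total: 12 segments, chained into 1 closed loop(s), length Σ = 9.459446

segments=12 loops=1 length=9.459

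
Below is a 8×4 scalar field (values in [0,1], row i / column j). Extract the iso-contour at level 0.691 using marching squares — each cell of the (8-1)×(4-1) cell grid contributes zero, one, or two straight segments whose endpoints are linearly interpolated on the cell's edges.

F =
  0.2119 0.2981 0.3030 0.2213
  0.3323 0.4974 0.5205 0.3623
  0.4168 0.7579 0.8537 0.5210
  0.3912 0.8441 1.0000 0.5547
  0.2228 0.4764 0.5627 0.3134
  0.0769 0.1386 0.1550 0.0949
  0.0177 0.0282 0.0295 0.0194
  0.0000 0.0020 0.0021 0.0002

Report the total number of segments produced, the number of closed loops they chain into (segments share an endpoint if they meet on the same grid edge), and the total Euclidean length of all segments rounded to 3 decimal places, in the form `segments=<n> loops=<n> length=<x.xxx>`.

cell (1,0): code 0100 → (1.743,1.000)–(2.000,0.804)
cell (1,1): code 1100 → (1.512,2.000)–(1.743,1.000)
cell (1,2): code 1000 → (2.000,2.489)–(1.512,2.000)
cell (2,0): code 0110 → (2.000,0.804)–(3.000,0.662)
cell (2,2): code 1001 → (3.000,2.694)–(2.000,2.489)
cell (3,0): code 0010 → (3.000,0.662)–(3.416,1.000)
cell (3,1): code 0011 → (3.416,1.000)–(3.707,2.000)
cell (3,2): code 0001 → (3.707,2.000)–(3.000,2.694)
total: 8 segments, chained into 1 closed loop(s), length Σ = 6.639397

segments=8 loops=1 length=6.639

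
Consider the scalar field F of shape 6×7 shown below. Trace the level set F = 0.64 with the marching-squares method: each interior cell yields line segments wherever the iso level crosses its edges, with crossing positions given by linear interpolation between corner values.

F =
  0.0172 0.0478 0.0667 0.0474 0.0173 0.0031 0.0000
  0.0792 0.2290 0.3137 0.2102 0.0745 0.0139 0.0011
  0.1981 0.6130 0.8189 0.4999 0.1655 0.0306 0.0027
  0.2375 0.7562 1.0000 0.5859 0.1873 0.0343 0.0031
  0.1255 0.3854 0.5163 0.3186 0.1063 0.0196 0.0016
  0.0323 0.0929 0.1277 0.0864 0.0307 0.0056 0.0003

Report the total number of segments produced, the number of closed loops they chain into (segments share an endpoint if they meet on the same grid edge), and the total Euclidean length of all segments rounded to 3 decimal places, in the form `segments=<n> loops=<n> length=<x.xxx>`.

segments=8 loops=1 length=6.338

cell (1,1): code 0100 → (1.646,2.000)–(2.000,1.131)
cell (1,2): code 1000 → (2.000,2.561)–(1.646,2.000)
cell (2,0): code 0100 → (2.189,1.000)–(3.000,0.776)
cell (2,1): code 1110 → (2.000,1.131)–(2.189,1.000)
cell (2,2): code 1001 → (3.000,2.869)–(2.000,2.561)
cell (3,0): code 0010 → (3.000,0.776)–(3.313,1.000)
cell (3,1): code 0011 → (3.313,1.000)–(3.744,2.000)
cell (3,2): code 0001 → (3.744,2.000)–(3.000,2.869)
total: 8 segments, chained into 1 closed loop(s), length Σ = 6.338028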